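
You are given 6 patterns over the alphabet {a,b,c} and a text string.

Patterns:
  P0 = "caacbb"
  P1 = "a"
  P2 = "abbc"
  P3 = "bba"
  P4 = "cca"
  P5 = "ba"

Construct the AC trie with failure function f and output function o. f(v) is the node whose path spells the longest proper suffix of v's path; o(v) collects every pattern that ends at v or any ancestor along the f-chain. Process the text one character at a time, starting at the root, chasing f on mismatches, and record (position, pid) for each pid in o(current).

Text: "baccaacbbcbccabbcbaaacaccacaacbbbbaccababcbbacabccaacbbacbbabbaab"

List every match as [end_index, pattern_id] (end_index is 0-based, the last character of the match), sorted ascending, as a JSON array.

Build:
Trie nodes:
  0='ε' goto a→7 b→11 c→1
  1='c' goto a→2 c→14
  2='ca' goto a→3
  3='caa' goto c→4
  4='caac' goto b→5
  5='caacb' goto b→6
  6='caacbb' goto ·  [P0 ends]
  7='a' goto b→8  [P1 ends]
  8='ab' goto b→9
  9='abb' goto c→10
  10='abbc' goto ·  [P2 ends]
  11='b' goto a→16 b→12
  12='bb' goto a→13
  13='bba' goto ·  [P3 ends]
  14='cc' goto a→15
  15='cca' goto ·  [P4 ends]
  16='ba' goto ·  [P5 ends]

Failure links (BFS by depth):
  fail(1) 'c': from fail(0)=0 chase 'c': 0 ⇒ 0;  out=∅∪out(0)=∅
  fail(7) 'a': from fail(0)=0 chase 'a': 0 ⇒ 0;  out={1}∪out(0)={1}
  fail(11) 'b': from fail(0)=0 chase 'b': 0 ⇒ 0;  out=∅∪out(0)=∅
  fail(2) 'ca': from fail(1)=0 chase 'a': 0 ⇒ 7;  out=∅∪out(7)={1}
  fail(8) 'ab': from fail(7)=0 chase 'b': 0 ⇒ 11;  out=∅∪out(11)=∅
  fail(12) 'bb': from fail(11)=0 chase 'b': 0 ⇒ 11;  out=∅∪out(11)=∅
  fail(14) 'cc': from fail(1)=0 chase 'c': 0 ⇒ 1;  out=∅∪out(1)=∅
  fail(16) 'ba': from fail(11)=0 chase 'a': 0 ⇒ 7;  out={5}∪out(7)={1,5}
  fail(3) 'caa': from fail(2)=7 chase 'a': 7→0 ⇒ 7;  out=∅∪out(7)={1}
  fail(9) 'abb': from fail(8)=11 chase 'b': 11 ⇒ 12;  out=∅∪out(12)=∅
  fail(13) 'bba': from fail(12)=11 chase 'a': 11 ⇒ 16;  out={3}∪out(16)={1,3,5}
  fail(15) 'cca': from fail(14)=1 chase 'a': 1 ⇒ 2;  out={4}∪out(2)={1,4}
  fail(4) 'caac': from fail(3)=7 chase 'c': 7→0 ⇒ 1;  out=∅∪out(1)=∅
  fail(10) 'abbc': from fail(9)=12 chase 'c': 12→11→0 ⇒ 1;  out={2}∪out(1)={2}
  fail(5) 'caacb': from fail(4)=1 chase 'b': 1→0 ⇒ 11;  out=∅∪out(11)=∅
  fail(6) 'caacbb': from fail(5)=11 chase 'b': 11 ⇒ 12;  out={0}∪out(12)={0}

Text stream:
pos 0 'b': at 11
pos 1 'a': at 16  ** P1@[1:1],P5@[0:1]
pos 2 'c': at 1 ·f
pos 3 'c': at 14
pos 4 'a': at 15  ** P1@[4:4],P4@[2:4]
pos 5 'a': at 3 ·f  ** P1@[5:5]
pos 6 'c': at 4
pos 7 'b': at 5
pos 8 'b': at 6  ** P0@[3:8]
pos 9 'c': at 1 ·f
pos 10 'b': at 11 ·f
pos 11 'c': at 1 ·f
pos 12 'c': at 14
pos 13 'a': at 15  ** P1@[13:13],P4@[11:13]
pos 14 'b': at 8 ·f
pos 15 'b': at 9
pos 16 'c': at 10  ** P2@[13:16]
pos 17 'b': at 11 ·f
pos 18 'a': at 16  ** P1@[18:18],P5@[17:18]
pos 19 'a': at 7 ·f  ** P1@[19:19]
pos 20 'a': at 7 ·f  ** P1@[20:20]
pos 21 'c': at 1 ·f
pos 22 'a': at 2  ** P1@[22:22]
pos 23 'c': at 1 ·f
pos 24 'c': at 14
pos 25 'a': at 15  ** P1@[25:25],P4@[23:25]
pos 26 'c': at 1 ·f
pos 27 'a': at 2  ** P1@[27:27]
pos 28 'a': at 3  ** P1@[28:28]
pos 29 'c': at 4
pos 30 'b': at 5
pos 31 'b': at 6  ** P0@[26:31]
pos 32 'b': at 12 ·f
pos 33 'b': at 12 ·f
pos 34 'a': at 13  ** P1@[34:34],P3@[32:34],P5@[33:34]
pos 35 'c': at 1 ·f
pos 36 'c': at 14
pos 37 'a': at 15  ** P1@[37:37],P4@[35:37]
pos 38 'b': at 8 ·f
pos 39 'a': at 16 ·f  ** P1@[39:39],P5@[38:39]
pos 40 'b': at 8 ·f
pos 41 'c': at 1 ·f
pos 42 'b': at 11 ·f
pos 43 'b': at 12
pos 44 'a': at 13  ** P1@[44:44],P3@[42:44],P5@[43:44]
pos 45 'c': at 1 ·f
pos 46 'a': at 2  ** P1@[46:46]
pos 47 'b': at 8 ·f
pos 48 'c': at 1 ·f
pos 49 'c': at 14
pos 50 'a': at 15  ** P1@[50:50],P4@[48:50]
pos 51 'a': at 3 ·f  ** P1@[51:51]
pos 52 'c': at 4
pos 53 'b': at 5
pos 54 'b': at 6  ** P0@[49:54]
pos 55 'a': at 13 ·f  ** P1@[55:55],P3@[53:55],P5@[54:55]
pos 56 'c': at 1 ·f
pos 57 'b': at 11 ·f
pos 58 'b': at 12
pos 59 'a': at 13  ** P1@[59:59],P3@[57:59],P5@[58:59]
pos 60 'b': at 8 ·f
pos 61 'b': at 9
pos 62 'a': at 13 ·f  ** P1@[62:62],P3@[60:62],P5@[61:62]
pos 63 'a': at 7 ·f  ** P1@[63:63]
pos 64 'b': at 8

All matches (sorted): [[1,1],[1,5],[4,1],[4,4],[5,1],[8,0],[13,1],[13,4],[16,2],[18,1],[18,5],[19,1],[20,1],[22,1],[25,1],[25,4],[27,1],[28,1],[31,0],[34,1],[34,3],[34,5],[37,1],[37,4],[39,1],[39,5],[44,1],[44,3],[44,5],[46,1],[50,1],[50,4],[51,1],[54,0],[55,1],[55,3],[55,5],[59,1],[59,3],[59,5],[62,1],[62,3],[62,5],[63,1]]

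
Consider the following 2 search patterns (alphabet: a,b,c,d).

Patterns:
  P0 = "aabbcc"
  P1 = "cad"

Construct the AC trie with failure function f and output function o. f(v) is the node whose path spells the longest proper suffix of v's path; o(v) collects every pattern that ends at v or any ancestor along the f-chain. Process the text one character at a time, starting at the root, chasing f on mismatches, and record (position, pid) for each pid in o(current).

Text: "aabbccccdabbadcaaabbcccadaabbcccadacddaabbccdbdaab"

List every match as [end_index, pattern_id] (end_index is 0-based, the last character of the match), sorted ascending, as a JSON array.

Build automaton:
Trie (insert patterns):
  0='ε' goto a→1 c→7
  1='a' goto a→2
  2='aa' goto b→3
  3='aab' goto b→4
  4='aabb' goto c→5
  5='aabbc' goto c→6
  6='aabbcc' goto ·  [P0 ends]
  7='c' goto a→8
  8='ca' goto d→9
  9='cad' goto ·  [P1 ends]

BFS fail/out derivation:
  n1('a'): parent n0 fail=0; on 'a' 0 → fail=0;  out ∅∪∅=∅
  n7('c'): parent n0 fail=0; on 'c' 0 → fail=0;  out ∅∪∅=∅
  n2('aa'): parent n1 fail=0; on 'a' 0 → fail=1;  out ∅∪∅=∅
  n8('ca'): parent n7 fail=0; on 'a' 0 → fail=1;  out ∅∪∅=∅
  n3('aab'): parent n2 fail=1; on 'b' 1→0 → fail=0;  out ∅∪∅=∅
  n9('cad'): parent n8 fail=1; on 'd' 1→0 → fail=0;  out {1}∪∅={1}
  n4('aabb'): parent n3 fail=0; on 'b' 0 → fail=0;  out ∅∪∅=∅
  n5('aabbc'): parent n4 fail=0; on 'c' 0 → fail=7;  out ∅∪∅=∅
  n6('aabbcc'): parent n5 fail=7; on 'c' 7→0 → fail=7;  out {0}∪∅={0}

Text stream:
i=0 'a': node 0→1
i=1 'a': node 1→2
i=2 'b': node 2→3
i=3 'b': node 3→4
i=4 'c': node 4→5
i=5 'c': node 5→6  → match P0@[0:5]
i=6 'c': node 6→7 (via fail)
i=7 'c': node 7→7 (via fail)
i=8 'd': node 7→0 (via fail)
i=9 'a': node 0→1
i=10 'b': node 1→0 (via fail)
i=11 'b': node 0→0
i=12 'a': node 0→1
i=13 'd': node 1→0 (via fail)
i=14 'c': node 0→7
i=15 'a': node 7→8
i=16 'a': node 8→2 (via fail)
i=17 'a': node 2→2 (via fail)
i=18 'b': node 2→3
i=19 'b': node 3→4
i=20 'c': node 4→5
i=21 'c': node 5→6  → match P0@[16:21]
i=22 'c': node 6→7 (via fail)
i=23 'a': node 7→8
i=24 'd': node 8→9  → match P1@[22:24]
i=25 'a': node 9→1 (via fail)
i=26 'a': node 1→2
i=27 'b': node 2→3
i=28 'b': node 3→4
i=29 'c': node 4→5
i=30 'c': node 5→6  → match P0@[25:30]
i=31 'c': node 6→7 (via fail)
i=32 'a': node 7→8
i=33 'd': node 8→9  → match P1@[31:33]
i=34 'a': node 9→1 (via fail)
i=35 'c': node 1→7 (via fail)
i=36 'd': node 7→0 (via fail)
i=37 'd': node 0→0
i=38 'a': node 0→1
i=39 'a': node 1→2
i=40 'b': node 2→3
i=41 'b': node 3→4
i=42 'c': node 4→5
i=43 'c': node 5→6  → match P0@[38:43]
i=44 'd': node 6→0 (via fail)
i=45 'b': node 0→0
i=46 'd': node 0→0
i=47 'a': node 0→1
i=48 'a': node 1→2
i=49 'b': node 2→3

All matches (sorted): [[5,0],[21,0],[24,1],[30,0],[33,1],[43,0]]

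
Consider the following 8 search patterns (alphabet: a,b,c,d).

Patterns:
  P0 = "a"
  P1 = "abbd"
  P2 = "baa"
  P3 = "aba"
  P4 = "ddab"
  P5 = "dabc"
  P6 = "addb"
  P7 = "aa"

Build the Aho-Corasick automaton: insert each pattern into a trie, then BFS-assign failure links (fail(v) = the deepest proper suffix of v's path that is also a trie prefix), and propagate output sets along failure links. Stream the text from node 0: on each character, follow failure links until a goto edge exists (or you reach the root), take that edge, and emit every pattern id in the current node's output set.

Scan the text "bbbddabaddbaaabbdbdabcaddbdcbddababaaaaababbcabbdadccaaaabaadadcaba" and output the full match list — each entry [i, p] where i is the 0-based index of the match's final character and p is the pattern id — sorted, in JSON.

Construct AC machine:
Trie nodes:
  0='ε' goto a→1 b→5 d→9
  1='a' goto a→19 b→2 d→16  [P0 ends]
  2='ab' goto a→8 b→3
  3='abb' goto d→4
  4='abbd' goto ·  [P1 ends]
  5='b' goto a→6
  6='ba' goto a→7
  7='baa' goto ·  [P2 ends]
  8='aba' goto ·  [P3 ends]
  9='d' goto a→13 d→10
  10='dd' goto a→11
  11='dda' goto b→12
  12='ddab' goto ·  [P4 ends]
  13='da' goto b→14
  14='dab' goto c→15
  15='dabc' goto ·  [P5 ends]
  16='ad' goto d→17
  17='add' goto b→18
  18='addb' goto ·  [P6 ends]
  19='aa' goto ·  [P7 ends]

Failure links (BFS by depth):
  n1('a'): parent n0 fail=0; on 'a' 0 → fail=0;  out {0}∪∅={0}
  n5('b'): parent n0 fail=0; on 'b' 0 → fail=0;  out ∅∪∅=∅
  n9('d'): parent n0 fail=0; on 'd' 0 → fail=0;  out ∅∪∅=∅
  n2('ab'): parent n1 fail=0; on 'b' 0 → fail=5;  out ∅∪∅=∅
  n6('ba'): parent n5 fail=0; on 'a' 0 → fail=1;  out ∅∪{0}={0}
  n10('dd'): parent n9 fail=0; on 'd' 0 → fail=9;  out ∅∪∅=∅
  n13('da'): parent n9 fail=0; on 'a' 0 → fail=1;  out ∅∪{0}={0}
  n16('ad'): parent n1 fail=0; on 'd' 0 → fail=9;  out ∅∪∅=∅
  n19('aa'): parent n1 fail=0; on 'a' 0 → fail=1;  out {7}∪{0}={0,7}
  n3('abb'): parent n2 fail=5; on 'b' 5→0 → fail=5;  out ∅∪∅=∅
  n7('baa'): parent n6 fail=1; on 'a' 1 → fail=19;  out {2}∪{0,7}={0,2,7}
  n8('aba'): parent n2 fail=5; on 'a' 5 → fail=6;  out {3}∪{0}={0,3}
  n11('dda'): parent n10 fail=9; on 'a' 9 → fail=13;  out ∅∪{0}={0}
  n14('dab'): parent n13 fail=1; on 'b' 1 → fail=2;  out ∅∪∅=∅
  n17('add'): parent n16 fail=9; on 'd' 9 → fail=10;  out ∅∪∅=∅
  n4('abbd'): parent n3 fail=5; on 'd' 5→0 → fail=9;  out {1}∪∅={1}
  n12('ddab'): parent n11 fail=13; on 'b' 13 → fail=14;  out {4}∪∅={4}
  n15('dabc'): parent n14 fail=2; on 'c' 2→5→0 → fail=0;  out {5}∪∅={5}
  n18('addb'): parent n17 fail=10; on 'b' 10→9→0 → fail=5;  out {6}∪∅={6}

Run:
[0] read 'b'  n0⇒n5
[1] read 'b'  n5⇒n5 (via fail)
[2] read 'b'  n5⇒n5 (via fail)
[3] read 'd'  n5⇒n9 (via fail)
[4] read 'd'  n9⇒n10
[5] read 'a'  n10⇒n11  → match P0@[5:5]
[6] read 'b'  n11⇒n12  → match P4@[3:6]
[7] read 'a'  n12⇒n8 (via fail)  → match P0@[7:7],P3@[5:7]
[8] read 'd'  n8⇒n16 (via fail)
[9] read 'd'  n16⇒n17
[10] read 'b'  n17⇒n18  → match P6@[7:10]
[11] read 'a'  n18⇒n6 (via fail)  → match P0@[11:11]
[12] read 'a'  n6⇒n7  → match P0@[12:12],P2@[10:12],P7@[11:12]
[13] read 'a'  n7⇒n19 (via fail)  → match P0@[13:13],P7@[12:13]
[14] read 'b'  n19⇒n2 (via fail)
[15] read 'b'  n2⇒n3
[16] read 'd'  n3⇒n4  → match P1@[13:16]
[17] read 'b'  n4⇒n5 (via fail)
[18] read 'd'  n5⇒n9 (via fail)
[19] read 'a'  n9⇒n13  → match P0@[19:19]
[20] read 'b'  n13⇒n14
[21] read 'c'  n14⇒n15  → match P5@[18:21]
[22] read 'a'  n15⇒n1 (via fail)  → match P0@[22:22]
[23] read 'd'  n1⇒n16
[24] read 'd'  n16⇒n17
[25] read 'b'  n17⇒n18  → match P6@[22:25]
[26] read 'd'  n18⇒n9 (via fail)
[27] read 'c'  n9⇒n0 (via fail)
[28] read 'b'  n0⇒n5
[29] read 'd'  n5⇒n9 (via fail)
[30] read 'd'  n9⇒n10
[31] read 'a'  n10⇒n11  → match P0@[31:31]
[32] read 'b'  n11⇒n12  → match P4@[29:32]
[33] read 'a'  n12⇒n8 (via fail)  → match P0@[33:33],P3@[31:33]
[34] read 'b'  n8⇒n2 (via fail)
[35] read 'a'  n2⇒n8  → match P0@[35:35],P3@[33:35]
[36] read 'a'  n8⇒n7 (via fail)  → match P0@[36:36],P2@[34:36],P7@[35:36]
[37] read 'a'  n7⇒n19 (via fail)  → match P0@[37:37],P7@[36:37]
[38] read 'a'  n19⇒n19 (via fail)  → match P0@[38:38],P7@[37:38]
[39] read 'a'  n19⇒n19 (via fail)  → match P0@[39:39],P7@[38:39]
[40] read 'b'  n19⇒n2 (via fail)
[41] read 'a'  n2⇒n8  → match P0@[41:41],P3@[39:41]
[42] read 'b'  n8⇒n2 (via fail)
[43] read 'b'  n2⇒n3
[44] read 'c'  n3⇒n0 (via fail)
[45] read 'a'  n0⇒n1  → match P0@[45:45]
[46] read 'b'  n1⇒n2
[47] read 'b'  n2⇒n3
[48] read 'd'  n3⇒n4  → match P1@[45:48]
[49] read 'a'  n4⇒n13 (via fail)  → match P0@[49:49]
[50] read 'd'  n13⇒n16 (via fail)
[51] read 'c'  n16⇒n0 (via fail)
[52] read 'c'  n0⇒n0
[53] read 'a'  n0⇒n1  → match P0@[53:53]
[54] read 'a'  n1⇒n19  → match P0@[54:54],P7@[53:54]
[55] read 'a'  n19⇒n19 (via fail)  → match P0@[55:55],P7@[54:55]
[56] read 'a'  n19⇒n19 (via fail)  → match P0@[56:56],P7@[55:56]
[57] read 'b'  n19⇒n2 (via fail)
[58] read 'a'  n2⇒n8  → match P0@[58:58],P3@[56:58]
[59] read 'a'  n8⇒n7 (via fail)  → match P0@[59:59],P2@[57:59],P7@[58:59]
[60] read 'd'  n7⇒n16 (via fail)
[61] read 'a'  n16⇒n13 (via fail)  → match P0@[61:61]
[62] read 'd'  n13⇒n16 (via fail)
[63] read 'c'  n16⇒n0 (via fail)
[64] read 'a'  n0⇒n1  → match P0@[64:64]
[65] read 'b'  n1⇒n2
[66] read 'a'  n2⇒n8  → match P0@[66:66],P3@[64:66]

Matches: [[5,0],[6,4],[7,0],[7,3],[10,6],[11,0],[12,0],[12,2],[12,7],[13,0],[13,7],[16,1],[19,0],[21,5],[22,0],[25,6],[31,0],[32,4],[33,0],[33,3],[35,0],[35,3],[36,0],[36,2],[36,7],[37,0],[37,7],[38,0],[38,7],[39,0],[39,7],[41,0],[41,3],[45,0],[48,1],[49,0],[53,0],[54,0],[54,7],[55,0],[55,7],[56,0],[56,7],[58,0],[58,3],[59,0],[59,2],[59,7],[61,0],[64,0],[66,0],[66,3]]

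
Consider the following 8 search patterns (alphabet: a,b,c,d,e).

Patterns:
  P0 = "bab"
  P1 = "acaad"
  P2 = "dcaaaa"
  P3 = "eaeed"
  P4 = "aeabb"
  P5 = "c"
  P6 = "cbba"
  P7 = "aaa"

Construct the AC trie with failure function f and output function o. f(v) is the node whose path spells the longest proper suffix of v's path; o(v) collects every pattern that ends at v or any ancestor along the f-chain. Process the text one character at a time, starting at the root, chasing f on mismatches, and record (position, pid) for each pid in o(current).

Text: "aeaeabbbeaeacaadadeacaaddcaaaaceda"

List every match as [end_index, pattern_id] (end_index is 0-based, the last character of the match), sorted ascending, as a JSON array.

Construct AC machine:
Trie (insert patterns):
  n0 'ε': a→4 b→1 c→24 d→9 e→15
  n1 'b': a→2
  n2 'ba': b→3
  n3 'bab': ·  ←P0
  n4 'a': a→28 c→5 e→20
  n5 'ac': a→6
  n6 'aca': a→7
  n7 'acaa': d→8
  n8 'acaad': ·  ←P1
  n9 'd': c→10
  n10 'dc': a→11
  n11 'dca': a→12
  n12 'dcaa': a→13
  n13 'dcaaa': a→14
  n14 'dcaaaa': ·  ←P2
  n15 'e': a→16
  n16 'ea': e→17
  n17 'eae': e→18
  n18 'eaee': d→19
  n19 'eaeed': ·  ←P3
  n20 'ae': a→21
  n21 'aea': b→22
  n22 'aeab': b→23
  n23 'aeabb': ·  ←P4
  n24 'c': b→25  ←P5
  n25 'cb': b→26
  n26 'cbb': a→27
  n27 'cbba': ·  ←P6
  n28 'aa': a→29
  n29 'aaa': ·  ←P7

Failure links (BFS by depth):
  fail(1) 'b': from fail(0)=0 chase 'b': 0 ⇒ 0;  out=∅∪out(0)=∅
  fail(4) 'a': from fail(0)=0 chase 'a': 0 ⇒ 0;  out=∅∪out(0)=∅
  fail(9) 'd': from fail(0)=0 chase 'd': 0 ⇒ 0;  out=∅∪out(0)=∅
  fail(15) 'e': from fail(0)=0 chase 'e': 0 ⇒ 0;  out=∅∪out(0)=∅
  fail(24) 'c': from fail(0)=0 chase 'c': 0 ⇒ 0;  out={5}∪out(0)={5}
  fail(2) 'ba': from fail(1)=0 chase 'a': 0 ⇒ 4;  out=∅∪out(4)=∅
  fail(5) 'ac': from fail(4)=0 chase 'c': 0 ⇒ 24;  out=∅∪out(24)={5}
  fail(10) 'dc': from fail(9)=0 chase 'c': 0 ⇒ 24;  out=∅∪out(24)={5}
  fail(16) 'ea': from fail(15)=0 chase 'a': 0 ⇒ 4;  out=∅∪out(4)=∅
  fail(20) 'ae': from fail(4)=0 chase 'e': 0 ⇒ 15;  out=∅∪out(15)=∅
  fail(25) 'cb': from fail(24)=0 chase 'b': 0 ⇒ 1;  out=∅∪out(1)=∅
  fail(28) 'aa': from fail(4)=0 chase 'a': 0 ⇒ 4;  out=∅∪out(4)=∅
  fail(3) 'bab': from fail(2)=4 chase 'b': 4→0 ⇒ 1;  out={0}∪out(1)={0}
  fail(6) 'aca': from fail(5)=24 chase 'a': 24→0 ⇒ 4;  out=∅∪out(4)=∅
  fail(11) 'dca': from fail(10)=24 chase 'a': 24→0 ⇒ 4;  out=∅∪out(4)=∅
  fail(17) 'eae': from fail(16)=4 chase 'e': 4 ⇒ 20;  out=∅∪out(20)=∅
  fail(21) 'aea': from fail(20)=15 chase 'a': 15 ⇒ 16;  out=∅∪out(16)=∅
  fail(26) 'cbb': from fail(25)=1 chase 'b': 1→0 ⇒ 1;  out=∅∪out(1)=∅
  fail(29) 'aaa': from fail(28)=4 chase 'a': 4 ⇒ 28;  out={7}∪out(28)={7}
  fail(7) 'acaa': from fail(6)=4 chase 'a': 4 ⇒ 28;  out=∅∪out(28)=∅
  fail(12) 'dcaa': from fail(11)=4 chase 'a': 4 ⇒ 28;  out=∅∪out(28)=∅
  fail(18) 'eaee': from fail(17)=20 chase 'e': 20→15→0 ⇒ 15;  out=∅∪out(15)=∅
  fail(22) 'aeab': from fail(21)=16 chase 'b': 16→4→0 ⇒ 1;  out=∅∪out(1)=∅
  fail(27) 'cbba': from fail(26)=1 chase 'a': 1 ⇒ 2;  out={6}∪out(2)={6}
  fail(8) 'acaad': from fail(7)=28 chase 'd': 28→4→0 ⇒ 9;  out={1}∪out(9)={1}
  fail(13) 'dcaaa': from fail(12)=28 chase 'a': 28 ⇒ 29;  out=∅∪out(29)={7}
  fail(19) 'eaeed': from fail(18)=15 chase 'd': 15→0 ⇒ 9;  out={3}∪out(9)={3}
  fail(23) 'aeabb': from fail(22)=1 chase 'b': 1→0 ⇒ 1;  out={4}∪out(1)={4}
  fail(14) 'dcaaaa': from fail(13)=29 chase 'a': 29→28 ⇒ 29;  out={2}∪out(29)={2,7}

Scan:
i=0 'a': node 0→4
i=1 'e': node 4→20
i=2 'a': node 20→21
i=3 'e': node 21→17 (fail-walked)
i=4 'a': node 17→21 (fail-walked)
i=5 'b': node 21→22
i=6 'b': node 22→23  emit P4@[2:6]
i=7 'b': node 23→1 (fail-walked)
i=8 'e': node 1→15 (fail-walked)
i=9 'a': node 15→16
i=10 'e': node 16→17
i=11 'a': node 17→21 (fail-walked)
i=12 'c': node 21→5 (fail-walked)  emit P5@[12:12]
i=13 'a': node 5→6
i=14 'a': node 6→7
i=15 'd': node 7→8  emit P1@[11:15]
i=16 'a': node 8→4 (fail-walked)
i=17 'd': node 4→9 (fail-walked)
i=18 'e': node 9→15 (fail-walked)
i=19 'a': node 15→16
i=20 'c': node 16→5 (fail-walked)  emit P5@[20:20]
i=21 'a': node 5→6
i=22 'a': node 6→7
i=23 'd': node 7→8  emit P1@[19:23]
i=24 'd': node 8→9 (fail-walked)
i=25 'c': node 9→10  emit P5@[25:25]
i=26 'a': node 10→11
i=27 'a': node 11→12
i=28 'a': node 12→13  emit P7@[26:28]
i=29 'a': node 13→14  emit P2@[24:29],P7@[27:29]
i=30 'c': node 14→5 (fail-walked)  emit P5@[30:30]
i=31 'e': node 5→15 (fail-walked)
i=32 'd': node 15→9 (fail-walked)
i=33 'a': node 9→4 (fail-walked)

Result: [[6,4],[12,5],[15,1],[20,5],[23,1],[25,5],[28,7],[29,2],[29,7],[30,5]]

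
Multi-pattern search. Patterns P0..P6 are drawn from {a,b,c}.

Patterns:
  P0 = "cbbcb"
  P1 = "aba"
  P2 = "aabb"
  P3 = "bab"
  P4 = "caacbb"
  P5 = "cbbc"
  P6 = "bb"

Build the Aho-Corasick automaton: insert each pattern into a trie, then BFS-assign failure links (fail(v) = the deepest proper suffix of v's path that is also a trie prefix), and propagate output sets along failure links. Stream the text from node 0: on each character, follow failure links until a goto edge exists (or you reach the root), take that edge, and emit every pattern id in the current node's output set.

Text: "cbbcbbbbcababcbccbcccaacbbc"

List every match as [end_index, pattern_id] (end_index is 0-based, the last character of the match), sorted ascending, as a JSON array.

Build automaton:
Trie nodes:
  0='ε' goto a→6 b→12 c→1
  1='c' goto a→15 b→2
  2='cb' goto b→3
  3='cbb' goto c→4
  4='cbbc' goto b→5  ←P5
  5='cbbcb' goto ·  ←P0
  6='a' goto a→9 b→7
  7='ab' goto a→8
  8='aba' goto ·  ←P1
  9='aa' goto b→10
  10='aab' goto b→11
  11='aabb' goto ·  ←P2
  12='b' goto a→13 b→20
  13='ba' goto b→14
  14='bab' goto ·  ←P3
  15='ca' goto a→16
  16='caa' goto c→17
  17='caac' goto b→18
  18='caacb' goto b→19
  19='caacbb' goto ·  ←P4
  20='bb' goto ·  ←P6

BFS fail/out derivation:
  fail(1) 'c': from fail(0)=0 chase 'c': 0 ⇒ 0;  out=∅∪out(0)=∅
  fail(6) 'a': from fail(0)=0 chase 'a': 0 ⇒ 0;  out=∅∪out(0)=∅
  fail(12) 'b': from fail(0)=0 chase 'b': 0 ⇒ 0;  out=∅∪out(0)=∅
  fail(2) 'cb': from fail(1)=0 chase 'b': 0 ⇒ 12;  out=∅∪out(12)=∅
  fail(7) 'ab': from fail(6)=0 chase 'b': 0 ⇒ 12;  out=∅∪out(12)=∅
  fail(9) 'aa': from fail(6)=0 chase 'a': 0 ⇒ 6;  out=∅∪out(6)=∅
  fail(13) 'ba': from fail(12)=0 chase 'a': 0 ⇒ 6;  out=∅∪out(6)=∅
  fail(15) 'ca': from fail(1)=0 chase 'a': 0 ⇒ 6;  out=∅∪out(6)=∅
  fail(20) 'bb': from fail(12)=0 chase 'b': 0 ⇒ 12;  out={6}∪out(12)={6}
  fail(3) 'cbb': from fail(2)=12 chase 'b': 12 ⇒ 20;  out=∅∪out(20)={6}
  fail(8) 'aba': from fail(7)=12 chase 'a': 12 ⇒ 13;  out={1}∪out(13)={1}
  fail(10) 'aab': from fail(9)=6 chase 'b': 6 ⇒ 7;  out=∅∪out(7)=∅
  fail(14) 'bab': from fail(13)=6 chase 'b': 6 ⇒ 7;  out={3}∪out(7)={3}
  fail(16) 'caa': from fail(15)=6 chase 'a': 6 ⇒ 9;  out=∅∪out(9)=∅
  fail(4) 'cbbc': from fail(3)=20 chase 'c': 20→12→0 ⇒ 1;  out={5}∪out(1)={5}
  fail(11) 'aabb': from fail(10)=7 chase 'b': 7→12 ⇒ 20;  out={2}∪out(20)={2,6}
  fail(17) 'caac': from fail(16)=9 chase 'c': 9→6→0 ⇒ 1;  out=∅∪out(1)=∅
  fail(5) 'cbbcb': from fail(4)=1 chase 'b': 1 ⇒ 2;  out={0}∪out(2)={0}
  fail(18) 'caacb': from fail(17)=1 chase 'b': 1 ⇒ 2;  out=∅∪out(2)=∅
  fail(19) 'caacbb': from fail(18)=2 chase 'b': 2 ⇒ 3;  out={4}∪out(3)={4,6}

Text stream:
pos 0 'c': at 1
pos 1 'b': at 2
pos 2 'b': at 3  ** P6@[1:2]
pos 3 'c': at 4  ** P5@[0:3]
pos 4 'b': at 5  ** P0@[0:4]
pos 5 'b': at 3 (fail-walked)  ** P6@[4:5]
pos 6 'b': at 20 (fail-walked)  ** P6@[5:6]
pos 7 'b': at 20 (fail-walked)  ** P6@[6:7]
pos 8 'c': at 1 (fail-walked)
pos 9 'a': at 15
pos 10 'b': at 7 (fail-walked)
pos 11 'a': at 8  ** P1@[9:11]
pos 12 'b': at 14 (fail-walked)  ** P3@[10:12]
pos 13 'c': at 1 (fail-walked)
pos 14 'b': at 2
pos 15 'c': at 1 (fail-walked)
pos 16 'c': at 1 (fail-walked)
pos 17 'b': at 2
pos 18 'c': at 1 (fail-walked)
pos 19 'c': at 1 (fail-walked)
pos 20 'c': at 1 (fail-walked)
pos 21 'a': at 15
pos 22 'a': at 16
pos 23 'c': at 17
pos 24 'b': at 18
pos 25 'b': at 19  ** P4@[20:25],P6@[24:25]
pos 26 'c': at 4 (fail-walked)  ** P5@[23:26]

Result: [[2,6],[3,5],[4,0],[5,6],[6,6],[7,6],[11,1],[12,3],[25,4],[25,6],[26,5]]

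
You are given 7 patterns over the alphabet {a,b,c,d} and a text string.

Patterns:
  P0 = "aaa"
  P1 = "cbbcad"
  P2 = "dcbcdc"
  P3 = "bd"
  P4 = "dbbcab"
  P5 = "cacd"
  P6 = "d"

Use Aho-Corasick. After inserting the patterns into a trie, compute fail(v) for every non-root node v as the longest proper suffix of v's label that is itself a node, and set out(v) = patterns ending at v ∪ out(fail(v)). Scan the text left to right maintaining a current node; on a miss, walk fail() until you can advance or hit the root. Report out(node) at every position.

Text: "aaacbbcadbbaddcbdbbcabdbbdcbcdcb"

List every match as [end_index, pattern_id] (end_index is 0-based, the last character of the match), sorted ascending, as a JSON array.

Build automaton:
Trie nodes:
  0='ε' goto a→1 b→16 c→4 d→10
  1='a' goto a→2
  2='aa' goto a→3
  3='aaa' goto ·  ←P0
  4='c' goto a→23 b→5
  5='cb' goto b→6
  6='cbb' goto c→7
  7='cbbc' goto a→8
  8='cbbca' goto d→9
  9='cbbcad' goto ·  ←P1
  10='d' goto b→18 c→11  ←P6
  11='dc' goto b→12
  12='dcb' goto c→13
  13='dcbc' goto d→14
  14='dcbcd' goto c→15
  15='dcbcdc' goto ·  ←P2
  16='b' goto d→17
  17='bd' goto ·  ←P3
  18='db' goto b→19
  19='dbb' goto c→20
  20='dbbc' goto a→21
  21='dbbca' goto b→22
  22='dbbcab' goto ·  ←P4
  23='ca' goto c→24
  24='cac' goto d→25
  25='cacd' goto ·  ←P5

Failure links (BFS by depth):
  n1('a'): parent n0 fail=0; on 'a' 0 → fail=0;  out ∅∪∅=∅
  n4('c'): parent n0 fail=0; on 'c' 0 → fail=0;  out ∅∪∅=∅
  n10('d'): parent n0 fail=0; on 'd' 0 → fail=0;  out {6}∪∅={6}
  n16('b'): parent n0 fail=0; on 'b' 0 → fail=0;  out ∅∪∅=∅
  n2('aa'): parent n1 fail=0; on 'a' 0 → fail=1;  out ∅∪∅=∅
  n5('cb'): parent n4 fail=0; on 'b' 0 → fail=16;  out ∅∪∅=∅
  n11('dc'): parent n10 fail=0; on 'c' 0 → fail=4;  out ∅∪∅=∅
  n17('bd'): parent n16 fail=0; on 'd' 0 → fail=10;  out {3}∪{6}={3,6}
  n18('db'): parent n10 fail=0; on 'b' 0 → fail=16;  out ∅∪∅=∅
  n23('ca'): parent n4 fail=0; on 'a' 0 → fail=1;  out ∅∪∅=∅
  n3('aaa'): parent n2 fail=1; on 'a' 1 → fail=2;  out {0}∪∅={0}
  n6('cbb'): parent n5 fail=16; on 'b' 16→0 → fail=16;  out ∅∪∅=∅
  n12('dcb'): parent n11 fail=4; on 'b' 4 → fail=5;  out ∅∪∅=∅
  n19('dbb'): parent n18 fail=16; on 'b' 16→0 → fail=16;  out ∅∪∅=∅
  n24('cac'): parent n23 fail=1; on 'c' 1→0 → fail=4;  out ∅∪∅=∅
  n7('cbbc'): parent n6 fail=16; on 'c' 16→0 → fail=4;  out ∅∪∅=∅
  n13('dcbc'): parent n12 fail=5; on 'c' 5→16→0 → fail=4;  out ∅∪∅=∅
  n20('dbbc'): parent n19 fail=16; on 'c' 16→0 → fail=4;  out ∅∪∅=∅
  n25('cacd'): parent n24 fail=4; on 'd' 4→0 → fail=10;  out {5}∪{6}={5,6}
  n8('cbbca'): parent n7 fail=4; on 'a' 4 → fail=23;  out ∅∪∅=∅
  n14('dcbcd'): parent n13 fail=4; on 'd' 4→0 → fail=10;  out ∅∪{6}={6}
  n21('dbbca'): parent n20 fail=4; on 'a' 4 → fail=23;  out ∅∪∅=∅
  n9('cbbcad'): parent n8 fail=23; on 'd' 23→1→0 → fail=10;  out {1}∪{6}={1,6}
  n15('dcbcdc'): parent n14 fail=10; on 'c' 10 → fail=11;  out {2}∪∅={2}
  n22('dbbcab'): parent n21 fail=23; on 'b' 23→1→0 → fail=16;  out {4}∪∅={4}

Text stream:
i=0 'a': node 0→1
i=1 'a': node 1→2
i=2 'a': node 2→3  ** P0@[0:2]
i=3 'c': node 3→4 (fail-walked)
i=4 'b': node 4→5
i=5 'b': node 5→6
i=6 'c': node 6→7
i=7 'a': node 7→8
i=8 'd': node 8→9  ** P1@[3:8],P6@[8:8]
i=9 'b': node 9→18 (fail-walked)
i=10 'b': node 18→19
i=11 'a': node 19→1 (fail-walked)
i=12 'd': node 1→10 (fail-walked)  ** P6@[12:12]
i=13 'd': node 10→10 (fail-walked)  ** P6@[13:13]
i=14 'c': node 10→11
i=15 'b': node 11→12
i=16 'd': node 12→17 (fail-walked)  ** P3@[15:16],P6@[16:16]
i=17 'b': node 17→18 (fail-walked)
i=18 'b': node 18→19
i=19 'c': node 19→20
i=20 'a': node 20→21
i=21 'b': node 21→22  ** P4@[16:21]
i=22 'd': node 22→17 (fail-walked)  ** P3@[21:22],P6@[22:22]
i=23 'b': node 17→18 (fail-walked)
i=24 'b': node 18→19
i=25 'd': node 19→17 (fail-walked)  ** P3@[24:25],P6@[25:25]
i=26 'c': node 17→11 (fail-walked)
i=27 'b': node 11→12
i=28 'c': node 12→13
i=29 'd': node 13→14  ** P6@[29:29]
i=30 'c': node 14→15  ** P2@[25:30]
i=31 'b': node 15→12 (fail-walked)

Matches: [[2,0],[8,1],[8,6],[12,6],[13,6],[16,3],[16,6],[21,4],[22,3],[22,6],[25,3],[25,6],[29,6],[30,2]]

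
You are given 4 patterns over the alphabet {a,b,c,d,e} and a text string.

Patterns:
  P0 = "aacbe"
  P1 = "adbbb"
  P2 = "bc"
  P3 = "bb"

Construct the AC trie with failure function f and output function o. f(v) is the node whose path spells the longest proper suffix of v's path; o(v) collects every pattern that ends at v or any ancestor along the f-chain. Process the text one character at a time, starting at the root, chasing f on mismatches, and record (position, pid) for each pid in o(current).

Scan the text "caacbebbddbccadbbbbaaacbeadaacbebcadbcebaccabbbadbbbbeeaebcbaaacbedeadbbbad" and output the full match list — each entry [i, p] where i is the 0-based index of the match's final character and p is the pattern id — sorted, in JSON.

Construct AC machine:
Trie (insert patterns):
  0='ε' goto a→1 b→10
  1='a' goto a→2 d→6
  2='aa' goto c→3
  3='aac' goto b→4
  4='aacb' goto e→5
  5='aacbe' goto ·  ←P0
  6='ad' goto b→7
  7='adb' goto b→8
  8='adbb' goto b→9
  9='adbbb' goto ·  ←P1
  10='b' goto b→12 c→11
  11='bc' goto ·  ←P2
  12='bb' goto ·  ←P3

Failure links (BFS by depth):
  fail(1) 'a': from fail(0)=0 chase 'a': 0 ⇒ 0;  out=∅∪out(0)=∅
  fail(10) 'b': from fail(0)=0 chase 'b': 0 ⇒ 0;  out=∅∪out(0)=∅
  fail(2) 'aa': from fail(1)=0 chase 'a': 0 ⇒ 1;  out=∅∪out(1)=∅
  fail(6) 'ad': from fail(1)=0 chase 'd': 0 ⇒ 0;  out=∅∪out(0)=∅
  fail(11) 'bc': from fail(10)=0 chase 'c': 0 ⇒ 0;  out={2}∪out(0)={2}
  fail(12) 'bb': from fail(10)=0 chase 'b': 0 ⇒ 10;  out={3}∪out(10)={3}
  fail(3) 'aac': from fail(2)=1 chase 'c': 1→0 ⇒ 0;  out=∅∪out(0)=∅
  fail(7) 'adb': from fail(6)=0 chase 'b': 0 ⇒ 10;  out=∅∪out(10)=∅
  fail(4) 'aacb': from fail(3)=0 chase 'b': 0 ⇒ 10;  out=∅∪out(10)=∅
  fail(8) 'adbb': from fail(7)=10 chase 'b': 10 ⇒ 12;  out=∅∪out(12)={3}
  fail(5) 'aacbe': from fail(4)=10 chase 'e': 10→0 ⇒ 0;  out={0}∪out(0)={0}
  fail(9) 'adbbb': from fail(8)=12 chase 'b': 12→10 ⇒ 12;  out={1}∪out(12)={1,3}

Run:
[0] read 'c'  n0⇒n0
[1] read 'a'  n0⇒n1
[2] read 'a'  n1⇒n2
[3] read 'c'  n2⇒n3
[4] read 'b'  n3⇒n4
[5] read 'e'  n4⇒n5  ** P0@[1:5]
[6] read 'b'  n5⇒n10 ·f
[7] read 'b'  n10⇒n12  ** P3@[6:7]
[8] read 'd'  n12⇒n0 ·f
[9] read 'd'  n0⇒n0
[10] read 'b'  n0⇒n10
[11] read 'c'  n10⇒n11  ** P2@[10:11]
[12] read 'c'  n11⇒n0 ·f
[13] read 'a'  n0⇒n1
[14] read 'd'  n1⇒n6
[15] read 'b'  n6⇒n7
[16] read 'b'  n7⇒n8  ** P3@[15:16]
[17] read 'b'  n8⇒n9  ** P1@[13:17],P3@[16:17]
[18] read 'b'  n9⇒n12 ·f  ** P3@[17:18]
[19] read 'a'  n12⇒n1 ·f
[20] read 'a'  n1⇒n2
[21] read 'a'  n2⇒n2 ·f
[22] read 'c'  n2⇒n3
[23] read 'b'  n3⇒n4
[24] read 'e'  n4⇒n5  ** P0@[20:24]
[25] read 'a'  n5⇒n1 ·f
[26] read 'd'  n1⇒n6
[27] read 'a'  n6⇒n1 ·f
[28] read 'a'  n1⇒n2
[29] read 'c'  n2⇒n3
[30] read 'b'  n3⇒n4
[31] read 'e'  n4⇒n5  ** P0@[27:31]
[32] read 'b'  n5⇒n10 ·f
[33] read 'c'  n10⇒n11  ** P2@[32:33]
[34] read 'a'  n11⇒n1 ·f
[35] read 'd'  n1⇒n6
[36] read 'b'  n6⇒n7
[37] read 'c'  n7⇒n11 ·f  ** P2@[36:37]
[38] read 'e'  n11⇒n0 ·f
[39] read 'b'  n0⇒n10
[40] read 'a'  n10⇒n1 ·f
[41] read 'c'  n1⇒n0 ·f
[42] read 'c'  n0⇒n0
[43] read 'a'  n0⇒n1
[44] read 'b'  n1⇒n10 ·f
[45] read 'b'  n10⇒n12  ** P3@[44:45]
[46] read 'b'  n12⇒n12 ·f  ** P3@[45:46]
[47] read 'a'  n12⇒n1 ·f
[48] read 'd'  n1⇒n6
[49] read 'b'  n6⇒n7
[50] read 'b'  n7⇒n8  ** P3@[49:50]
[51] read 'b'  n8⇒n9  ** P1@[47:51],P3@[50:51]
[52] read 'b'  n9⇒n12 ·f  ** P3@[51:52]
[53] read 'e'  n12⇒n0 ·f
[54] read 'e'  n0⇒n0
[55] read 'a'  n0⇒n1
[56] read 'e'  n1⇒n0 ·f
[57] read 'b'  n0⇒n10
[58] read 'c'  n10⇒n11  ** P2@[57:58]
[59] read 'b'  n11⇒n10 ·f
[60] read 'a'  n10⇒n1 ·f
[61] read 'a'  n1⇒n2
[62] read 'a'  n2⇒n2 ·f
[63] read 'c'  n2⇒n3
[64] read 'b'  n3⇒n4
[65] read 'e'  n4⇒n5  ** P0@[61:65]
[66] read 'd'  n5⇒n0 ·f
[67] read 'e'  n0⇒n0
[68] read 'a'  n0⇒n1
[69] read 'd'  n1⇒n6
[70] read 'b'  n6⇒n7
[71] read 'b'  n7⇒n8  ** P3@[70:71]
[72] read 'b'  n8⇒n9  ** P1@[68:72],P3@[71:72]
[73] read 'a'  n9⇒n1 ·f
[74] read 'd'  n1⇒n6

Result: [[5,0],[7,3],[11,2],[16,3],[17,1],[17,3],[18,3],[24,0],[31,0],[33,2],[37,2],[45,3],[46,3],[50,3],[51,1],[51,3],[52,3],[58,2],[65,0],[71,3],[72,1],[72,3]]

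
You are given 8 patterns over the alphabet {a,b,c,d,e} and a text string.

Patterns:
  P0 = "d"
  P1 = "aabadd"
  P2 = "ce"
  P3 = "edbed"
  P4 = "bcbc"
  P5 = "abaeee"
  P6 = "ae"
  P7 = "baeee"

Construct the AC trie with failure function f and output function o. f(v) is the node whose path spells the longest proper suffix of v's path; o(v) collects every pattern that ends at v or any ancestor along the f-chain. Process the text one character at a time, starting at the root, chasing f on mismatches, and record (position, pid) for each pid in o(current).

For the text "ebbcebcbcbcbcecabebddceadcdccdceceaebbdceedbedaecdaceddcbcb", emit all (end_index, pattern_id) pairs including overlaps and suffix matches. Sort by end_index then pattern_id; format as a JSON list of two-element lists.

Construct AC machine:
Trie nodes:
  n0 'ε': a→2 b→15 c→8 d→1 e→10
  n1 'd': ·  ←P0
  n2 'a': a→3 b→19 e→24
  n3 'aa': b→4
  n4 'aab': a→5
  n5 'aaba': d→6
  n6 'aabad': d→7
  n7 'aabadd': ·  ←P1
  n8 'c': e→9
  n9 'ce': ·  ←P2
  n10 'e': d→11
  n11 'ed': b→12
  n12 'edb': e→13
  n13 'edbe': d→14
  n14 'edbed': ·  ←P3
  n15 'b': a→25 c→16
  n16 'bc': b→17
  n17 'bcb': c→18
  n18 'bcbc': ·  ←P4
  n19 'ab': a→20
  n20 'aba': e→21
  n21 'abae': e→22
  n22 'abaee': e→23
  n23 'abaeee': ·  ←P5
  n24 'ae': ·  ←P6
  n25 'ba': e→26
  n26 'bae': e→27
  n27 'baee': e→28
  n28 'baeee': ·  ←P7

Failure links (BFS by depth):
  fail(1) 'd': from fail(0)=0 chase 'd': 0 ⇒ 0;  out={0}∪out(0)={0}
  fail(2) 'a': from fail(0)=0 chase 'a': 0 ⇒ 0;  out=∅∪out(0)=∅
  fail(8) 'c': from fail(0)=0 chase 'c': 0 ⇒ 0;  out=∅∪out(0)=∅
  fail(10) 'e': from fail(0)=0 chase 'e': 0 ⇒ 0;  out=∅∪out(0)=∅
  fail(15) 'b': from fail(0)=0 chase 'b': 0 ⇒ 0;  out=∅∪out(0)=∅
  fail(3) 'aa': from fail(2)=0 chase 'a': 0 ⇒ 2;  out=∅∪out(2)=∅
  fail(9) 'ce': from fail(8)=0 chase 'e': 0 ⇒ 10;  out={2}∪out(10)={2}
  fail(11) 'ed': from fail(10)=0 chase 'd': 0 ⇒ 1;  out=∅∪out(1)={0}
  fail(16) 'bc': from fail(15)=0 chase 'c': 0 ⇒ 8;  out=∅∪out(8)=∅
  fail(19) 'ab': from fail(2)=0 chase 'b': 0 ⇒ 15;  out=∅∪out(15)=∅
  fail(24) 'ae': from fail(2)=0 chase 'e': 0 ⇒ 10;  out={6}∪out(10)={6}
  fail(25) 'ba': from fail(15)=0 chase 'a': 0 ⇒ 2;  out=∅∪out(2)=∅
  fail(4) 'aab': from fail(3)=2 chase 'b': 2 ⇒ 19;  out=∅∪out(19)=∅
  fail(12) 'edb': from fail(11)=1 chase 'b': 1→0 ⇒ 15;  out=∅∪out(15)=∅
  fail(17) 'bcb': from fail(16)=8 chase 'b': 8→0 ⇒ 15;  out=∅∪out(15)=∅
  fail(20) 'aba': from fail(19)=15 chase 'a': 15 ⇒ 25;  out=∅∪out(25)=∅
  fail(26) 'bae': from fail(25)=2 chase 'e': 2 ⇒ 24;  out=∅∪out(24)={6}
  fail(5) 'aaba': from fail(4)=19 chase 'a': 19 ⇒ 20;  out=∅∪out(20)=∅
  fail(13) 'edbe': from fail(12)=15 chase 'e': 15→0 ⇒ 10;  out=∅∪out(10)=∅
  fail(18) 'bcbc': from fail(17)=15 chase 'c': 15 ⇒ 16;  out={4}∪out(16)={4}
  fail(21) 'abae': from fail(20)=25 chase 'e': 25 ⇒ 26;  out=∅∪out(26)={6}
  fail(27) 'baee': from fail(26)=24 chase 'e': 24→10→0 ⇒ 10;  out=∅∪out(10)=∅
  fail(6) 'aabad': from fail(5)=20 chase 'd': 20→25→2→0 ⇒ 1;  out=∅∪out(1)={0}
  fail(14) 'edbed': from fail(13)=10 chase 'd': 10 ⇒ 11;  out={3}∪out(11)={0,3}
  fail(22) 'abaee': from fail(21)=26 chase 'e': 26 ⇒ 27;  out=∅∪out(27)=∅
  fail(28) 'baeee': from fail(27)=10 chase 'e': 10→0 ⇒ 10;  out={7}∪out(10)={7}
  fail(7) 'aabadd': from fail(6)=1 chase 'd': 1→0 ⇒ 1;  out={1}∪out(1)={0,1}
  fail(23) 'abaeee': from fail(22)=27 chase 'e': 27 ⇒ 28;  out={5}∪out(28)={5,7}

Scan:
pos 0 'e': at 10
pos 1 'b': at 15 (via fail)
pos 2 'b': at 15 (via fail)
pos 3 'c': at 16
pos 4 'e': at 9 (via fail)  emit P2@[3:4]
pos 5 'b': at 15 (via fail)
pos 6 'c': at 16
pos 7 'b': at 17
pos 8 'c': at 18  emit P4@[5:8]
pos 9 'b': at 17 (via fail)
pos 10 'c': at 18  emit P4@[7:10]
pos 11 'b': at 17 (via fail)
pos 12 'c': at 18  emit P4@[9:12]
pos 13 'e': at 9 (via fail)  emit P2@[12:13]
pos 14 'c': at 8 (via fail)
pos 15 'a': at 2 (via fail)
pos 16 'b': at 19
pos 17 'e': at 10 (via fail)
pos 18 'b': at 15 (via fail)
pos 19 'd': at 1 (via fail)  emit P0@[19:19]
pos 20 'd': at 1 (via fail)  emit P0@[20:20]
pos 21 'c': at 8 (via fail)
pos 22 'e': at 9  emit P2@[21:22]
pos 23 'a': at 2 (via fail)
pos 24 'd': at 1 (via fail)  emit P0@[24:24]
pos 25 'c': at 8 (via fail)
pos 26 'd': at 1 (via fail)  emit P0@[26:26]
pos 27 'c': at 8 (via fail)
pos 28 'c': at 8 (via fail)
pos 29 'd': at 1 (via fail)  emit P0@[29:29]
pos 30 'c': at 8 (via fail)
pos 31 'e': at 9  emit P2@[30:31]
pos 32 'c': at 8 (via fail)
pos 33 'e': at 9  emit P2@[32:33]
pos 34 'a': at 2 (via fail)
pos 35 'e': at 24  emit P6@[34:35]
pos 36 'b': at 15 (via fail)
pos 37 'b': at 15 (via fail)
pos 38 'd': at 1 (via fail)  emit P0@[38:38]
pos 39 'c': at 8 (via fail)
pos 40 'e': at 9  emit P2@[39:40]
pos 41 'e': at 10 (via fail)
pos 42 'd': at 11  emit P0@[42:42]
pos 43 'b': at 12
pos 44 'e': at 13
pos 45 'd': at 14  emit P0@[45:45],P3@[41:45]
pos 46 'a': at 2 (via fail)
pos 47 'e': at 24  emit P6@[46:47]
pos 48 'c': at 8 (via fail)
pos 49 'd': at 1 (via fail)  emit P0@[49:49]
pos 50 'a': at 2 (via fail)
pos 51 'c': at 8 (via fail)
pos 52 'e': at 9  emit P2@[51:52]
pos 53 'd': at 11 (via fail)  emit P0@[53:53]
pos 54 'd': at 1 (via fail)  emit P0@[54:54]
pos 55 'c': at 8 (via fail)
pos 56 'b': at 15 (via fail)
pos 57 'c': at 16
pos 58 'b': at 17

Matches: [[4,2],[8,4],[10,4],[12,4],[13,2],[19,0],[20,0],[22,2],[24,0],[26,0],[29,0],[31,2],[33,2],[35,6],[38,0],[40,2],[42,0],[45,0],[45,3],[47,6],[49,0],[52,2],[53,0],[54,0]]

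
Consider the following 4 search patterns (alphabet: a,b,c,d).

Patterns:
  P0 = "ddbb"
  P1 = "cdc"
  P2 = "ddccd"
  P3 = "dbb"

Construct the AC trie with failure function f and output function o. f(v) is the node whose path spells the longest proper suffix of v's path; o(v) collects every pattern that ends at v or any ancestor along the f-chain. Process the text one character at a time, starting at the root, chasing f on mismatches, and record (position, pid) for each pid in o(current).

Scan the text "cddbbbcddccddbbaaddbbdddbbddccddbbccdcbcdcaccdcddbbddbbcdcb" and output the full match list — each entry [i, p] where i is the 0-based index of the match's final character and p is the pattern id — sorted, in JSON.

Construct AC machine:
Trie nodes:
  n0 'ε': c→5 d→1
  n1 'd': b→11 d→2
  n2 'dd': b→3 c→8
  n3 'ddb': b→4
  n4 'ddbb': ·  [P0 ends]
  n5 'c': d→6
  n6 'cd': c→7
  n7 'cdc': ·  [P1 ends]
  n8 'ddc': c→9
  n9 'ddcc': d→10
  n10 'ddccd': ·  [P2 ends]
  n11 'db': b→12
  n12 'dbb': ·  [P3 ends]

Failure links (BFS by depth):
  n1('d'): parent n0 fail=0; on 'd' 0 → fail=0;  out ∅∪∅=∅
  n5('c'): parent n0 fail=0; on 'c' 0 → fail=0;  out ∅∪∅=∅
  n2('dd'): parent n1 fail=0; on 'd' 0 → fail=1;  out ∅∪∅=∅
  n6('cd'): parent n5 fail=0; on 'd' 0 → fail=1;  out ∅∪∅=∅
  n11('db'): parent n1 fail=0; on 'b' 0 → fail=0;  out ∅∪∅=∅
  n3('ddb'): parent n2 fail=1; on 'b' 1 → fail=11;  out ∅∪∅=∅
  n7('cdc'): parent n6 fail=1; on 'c' 1→0 → fail=5;  out {1}∪∅={1}
  n8('ddc'): parent n2 fail=1; on 'c' 1→0 → fail=5;  out ∅∪∅=∅
  n12('dbb'): parent n11 fail=0; on 'b' 0 → fail=0;  out {3}∪∅={3}
  n4('ddbb'): parent n3 fail=11; on 'b' 11 → fail=12;  out {0}∪{3}={0,3}
  n9('ddcc'): parent n8 fail=5; on 'c' 5→0 → fail=5;  out ∅∪∅=∅
  n10('ddccd'): parent n9 fail=5; on 'd' 5 → fail=6;  out {2}∪∅={2}

Run:
[0] read 'c'  n0⇒n5
[1] read 'd'  n5⇒n6
[2] read 'd'  n6⇒n2 ·f
[3] read 'b'  n2⇒n3
[4] read 'b'  n3⇒n4  emit P0@[1:4],P3@[2:4]
[5] read 'b'  n4⇒n0 ·f
[6] read 'c'  n0⇒n5
[7] read 'd'  n5⇒n6
[8] read 'd'  n6⇒n2 ·f
[9] read 'c'  n2⇒n8
[10] read 'c'  n8⇒n9
[11] read 'd'  n9⇒n10  emit P2@[7:11]
[12] read 'd'  n10⇒n2 ·f
[13] read 'b'  n2⇒n3
[14] read 'b'  n3⇒n4  emit P0@[11:14],P3@[12:14]
[15] read 'a'  n4⇒n0 ·f
[16] read 'a'  n0⇒n0
[17] read 'd'  n0⇒n1
[18] read 'd'  n1⇒n2
[19] read 'b'  n2⇒n3
[20] read 'b'  n3⇒n4  emit P0@[17:20],P3@[18:20]
[21] read 'd'  n4⇒n1 ·f
[22] read 'd'  n1⇒n2
[23] read 'd'  n2⇒n2 ·f
[24] read 'b'  n2⇒n3
[25] read 'b'  n3⇒n4  emit P0@[22:25],P3@[23:25]
[26] read 'd'  n4⇒n1 ·f
[27] read 'd'  n1⇒n2
[28] read 'c'  n2⇒n8
[29] read 'c'  n8⇒n9
[30] read 'd'  n9⇒n10  emit P2@[26:30]
[31] read 'd'  n10⇒n2 ·f
[32] read 'b'  n2⇒n3
[33] read 'b'  n3⇒n4  emit P0@[30:33],P3@[31:33]
[34] read 'c'  n4⇒n5 ·f
[35] read 'c'  n5⇒n5 ·f
[36] read 'd'  n5⇒n6
[37] read 'c'  n6⇒n7  emit P1@[35:37]
[38] read 'b'  n7⇒n0 ·f
[39] read 'c'  n0⇒n5
[40] read 'd'  n5⇒n6
[41] read 'c'  n6⇒n7  emit P1@[39:41]
[42] read 'a'  n7⇒n0 ·f
[43] read 'c'  n0⇒n5
[44] read 'c'  n5⇒n5 ·f
[45] read 'd'  n5⇒n6
[46] read 'c'  n6⇒n7  emit P1@[44:46]
[47] read 'd'  n7⇒n6 ·f
[48] read 'd'  n6⇒n2 ·f
[49] read 'b'  n2⇒n3
[50] read 'b'  n3⇒n4  emit P0@[47:50],P3@[48:50]
[51] read 'd'  n4⇒n1 ·f
[52] read 'd'  n1⇒n2
[53] read 'b'  n2⇒n3
[54] read 'b'  n3⇒n4  emit P0@[51:54],P3@[52:54]
[55] read 'c'  n4⇒n5 ·f
[56] read 'd'  n5⇒n6
[57] read 'c'  n6⇒n7  emit P1@[55:57]
[58] read 'b'  n7⇒n0 ·f

Matches: [[4,0],[4,3],[11,2],[14,0],[14,3],[20,0],[20,3],[25,0],[25,3],[30,2],[33,0],[33,3],[37,1],[41,1],[46,1],[50,0],[50,3],[54,0],[54,3],[57,1]]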